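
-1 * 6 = -6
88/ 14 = 44/ 7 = 6.29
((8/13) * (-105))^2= 705600/169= 4175.15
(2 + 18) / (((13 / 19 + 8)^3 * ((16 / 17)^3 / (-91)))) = -3066542297 / 919987200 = -3.33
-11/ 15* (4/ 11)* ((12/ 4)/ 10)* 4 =-8/ 25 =-0.32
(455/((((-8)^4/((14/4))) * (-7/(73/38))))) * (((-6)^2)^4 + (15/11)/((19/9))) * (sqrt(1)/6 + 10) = -1822004.61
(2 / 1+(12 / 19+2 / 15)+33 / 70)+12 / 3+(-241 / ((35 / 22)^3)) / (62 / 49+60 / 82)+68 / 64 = -17346196039 / 800394000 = -21.67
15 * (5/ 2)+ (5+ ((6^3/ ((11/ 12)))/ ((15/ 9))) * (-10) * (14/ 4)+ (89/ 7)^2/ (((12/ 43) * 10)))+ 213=-299787787/ 64680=-4634.94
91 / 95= 0.96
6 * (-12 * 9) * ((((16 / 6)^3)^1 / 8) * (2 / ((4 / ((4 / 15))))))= -1024 / 5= -204.80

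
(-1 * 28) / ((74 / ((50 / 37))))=-700 / 1369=-0.51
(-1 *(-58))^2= 3364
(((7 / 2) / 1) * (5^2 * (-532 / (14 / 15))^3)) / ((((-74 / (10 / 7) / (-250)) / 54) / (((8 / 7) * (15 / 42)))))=-3125131875000000 / 1813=-1723735176503.03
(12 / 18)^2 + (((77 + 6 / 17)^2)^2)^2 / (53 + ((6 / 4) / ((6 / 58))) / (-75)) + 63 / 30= 120709038641537535706977484369 / 4972947722114490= 24273136454813.21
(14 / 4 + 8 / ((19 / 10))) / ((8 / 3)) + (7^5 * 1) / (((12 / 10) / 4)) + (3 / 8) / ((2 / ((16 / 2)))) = 56027.72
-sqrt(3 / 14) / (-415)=sqrt(42) / 5810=0.00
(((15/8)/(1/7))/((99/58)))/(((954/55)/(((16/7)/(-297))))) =-0.00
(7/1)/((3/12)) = 28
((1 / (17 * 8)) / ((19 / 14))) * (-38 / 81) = -7 / 2754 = -0.00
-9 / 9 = -1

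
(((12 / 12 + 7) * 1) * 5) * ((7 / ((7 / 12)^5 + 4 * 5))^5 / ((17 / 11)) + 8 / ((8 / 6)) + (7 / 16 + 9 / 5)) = 34794668377450174310947122714794523541 / 105555566386569256065007280044848238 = 329.63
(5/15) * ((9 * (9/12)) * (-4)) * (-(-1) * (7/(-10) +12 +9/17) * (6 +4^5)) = -1864197/17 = -109658.65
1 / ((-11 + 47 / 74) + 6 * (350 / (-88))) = -407 / 13931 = -0.03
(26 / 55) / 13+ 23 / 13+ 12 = 9871 / 715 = 13.81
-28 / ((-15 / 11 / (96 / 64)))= 154 / 5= 30.80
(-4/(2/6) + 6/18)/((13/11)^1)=-385/39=-9.87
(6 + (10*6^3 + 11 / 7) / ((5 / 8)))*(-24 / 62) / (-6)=242516 / 1085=223.52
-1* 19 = -19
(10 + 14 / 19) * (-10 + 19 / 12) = -1717 / 19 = -90.37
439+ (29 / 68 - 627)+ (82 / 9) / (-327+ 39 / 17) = -79220399 / 422280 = -187.60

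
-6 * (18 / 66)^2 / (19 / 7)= -0.16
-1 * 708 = -708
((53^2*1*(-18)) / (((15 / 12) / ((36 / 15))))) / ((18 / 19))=-2561808 / 25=-102472.32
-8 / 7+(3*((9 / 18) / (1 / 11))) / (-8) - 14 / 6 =-1861 / 336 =-5.54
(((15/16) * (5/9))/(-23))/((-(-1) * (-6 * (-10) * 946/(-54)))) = 15/696256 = 0.00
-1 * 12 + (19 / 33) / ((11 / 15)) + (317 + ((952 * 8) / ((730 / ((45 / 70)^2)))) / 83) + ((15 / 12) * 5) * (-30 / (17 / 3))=237955741699 / 872435410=272.75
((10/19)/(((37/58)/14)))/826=580/41477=0.01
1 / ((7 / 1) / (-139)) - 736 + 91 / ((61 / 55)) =-287716 / 427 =-673.81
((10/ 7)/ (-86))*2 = -10/ 301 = -0.03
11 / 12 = 0.92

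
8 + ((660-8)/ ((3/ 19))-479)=3658.33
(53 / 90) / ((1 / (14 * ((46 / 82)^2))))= 196259 / 75645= 2.59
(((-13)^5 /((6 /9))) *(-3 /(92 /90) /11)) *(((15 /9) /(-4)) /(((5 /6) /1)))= -150373665 /2024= -74295.29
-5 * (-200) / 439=2.28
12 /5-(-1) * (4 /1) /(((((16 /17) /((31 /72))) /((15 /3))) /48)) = 13247 /30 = 441.57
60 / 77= 0.78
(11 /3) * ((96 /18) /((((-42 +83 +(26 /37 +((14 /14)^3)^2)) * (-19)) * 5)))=-1628 /337725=-0.00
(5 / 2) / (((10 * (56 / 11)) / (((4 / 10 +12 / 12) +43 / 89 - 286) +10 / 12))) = -8320037 / 598080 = -13.91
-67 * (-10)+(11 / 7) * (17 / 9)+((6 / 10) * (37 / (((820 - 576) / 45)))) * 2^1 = 5235371 / 7686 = 681.16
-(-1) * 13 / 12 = 13 / 12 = 1.08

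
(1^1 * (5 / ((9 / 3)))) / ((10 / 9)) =3 / 2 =1.50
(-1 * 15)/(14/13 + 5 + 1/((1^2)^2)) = -195/92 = -2.12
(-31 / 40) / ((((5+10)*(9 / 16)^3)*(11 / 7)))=-0.18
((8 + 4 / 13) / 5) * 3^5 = 26244 / 65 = 403.75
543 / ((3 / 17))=3077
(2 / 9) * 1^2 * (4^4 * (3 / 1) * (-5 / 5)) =-512 / 3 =-170.67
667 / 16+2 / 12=2009 / 48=41.85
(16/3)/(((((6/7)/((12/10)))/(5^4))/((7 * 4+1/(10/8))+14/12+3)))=1384600/9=153844.44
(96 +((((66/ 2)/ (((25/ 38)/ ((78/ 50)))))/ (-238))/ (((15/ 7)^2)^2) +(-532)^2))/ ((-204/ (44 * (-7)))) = 1302904896991313/ 3048046875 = 427455.66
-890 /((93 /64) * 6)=-28480 /279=-102.08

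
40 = 40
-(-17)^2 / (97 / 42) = -125.13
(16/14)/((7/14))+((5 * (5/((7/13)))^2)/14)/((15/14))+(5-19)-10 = 7.03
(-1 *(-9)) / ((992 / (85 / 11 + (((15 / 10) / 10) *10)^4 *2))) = 14139 / 87296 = 0.16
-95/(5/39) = -741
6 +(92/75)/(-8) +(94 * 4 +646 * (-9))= -814823/150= -5432.15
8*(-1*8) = -64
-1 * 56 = -56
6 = 6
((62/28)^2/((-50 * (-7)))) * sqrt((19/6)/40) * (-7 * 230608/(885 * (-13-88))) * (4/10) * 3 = 1978699 * sqrt(285)/391059375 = 0.09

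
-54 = -54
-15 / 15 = -1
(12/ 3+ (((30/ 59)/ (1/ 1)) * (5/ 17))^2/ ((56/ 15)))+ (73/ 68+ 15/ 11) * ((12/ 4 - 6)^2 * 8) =27806306761/ 154925386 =179.48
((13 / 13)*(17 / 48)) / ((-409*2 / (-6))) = 17 / 6544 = 0.00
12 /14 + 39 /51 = 193 /119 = 1.62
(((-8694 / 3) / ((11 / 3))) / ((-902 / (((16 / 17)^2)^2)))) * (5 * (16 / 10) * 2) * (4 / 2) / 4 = 2279079936 / 414347681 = 5.50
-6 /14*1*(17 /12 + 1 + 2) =-53 /28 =-1.89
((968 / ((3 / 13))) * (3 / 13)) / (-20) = -48.40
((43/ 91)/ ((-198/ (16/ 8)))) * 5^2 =-1075/ 9009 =-0.12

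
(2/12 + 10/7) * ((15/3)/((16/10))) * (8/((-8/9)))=-5025/112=-44.87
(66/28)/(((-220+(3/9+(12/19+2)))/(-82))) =77121/86597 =0.89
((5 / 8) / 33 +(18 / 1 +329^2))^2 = 816838178105161 / 69696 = 11720015181.72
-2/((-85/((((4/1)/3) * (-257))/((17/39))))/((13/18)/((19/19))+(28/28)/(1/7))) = -1857596/13005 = -142.84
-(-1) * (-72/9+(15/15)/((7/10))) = -46/7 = -6.57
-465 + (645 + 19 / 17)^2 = 120513871 / 289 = 417003.01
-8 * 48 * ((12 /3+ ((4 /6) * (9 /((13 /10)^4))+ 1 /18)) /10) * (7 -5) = -472.81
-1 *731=-731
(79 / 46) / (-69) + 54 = 171317 / 3174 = 53.98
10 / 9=1.11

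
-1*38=-38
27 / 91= 0.30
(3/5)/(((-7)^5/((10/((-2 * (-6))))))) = -1/33614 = -0.00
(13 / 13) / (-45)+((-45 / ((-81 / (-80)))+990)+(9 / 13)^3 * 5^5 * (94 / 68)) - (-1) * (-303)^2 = 105534750089 / 1120470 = 94187.93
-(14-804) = 790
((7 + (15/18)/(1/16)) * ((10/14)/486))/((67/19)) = 5795/683802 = 0.01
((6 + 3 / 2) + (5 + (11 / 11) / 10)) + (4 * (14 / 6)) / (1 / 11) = 1729 / 15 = 115.27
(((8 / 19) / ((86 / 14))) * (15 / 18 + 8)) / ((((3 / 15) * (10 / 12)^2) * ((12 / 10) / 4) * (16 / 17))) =12614 / 817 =15.44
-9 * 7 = -63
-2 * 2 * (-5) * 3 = 60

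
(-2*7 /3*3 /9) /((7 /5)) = -10 /9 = -1.11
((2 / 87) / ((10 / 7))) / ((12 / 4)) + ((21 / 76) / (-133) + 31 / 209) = 3142703 / 20728620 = 0.15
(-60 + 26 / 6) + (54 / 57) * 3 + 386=18991 / 57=333.18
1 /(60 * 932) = 1 /55920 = 0.00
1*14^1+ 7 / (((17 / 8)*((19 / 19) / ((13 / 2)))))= 602 / 17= 35.41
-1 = -1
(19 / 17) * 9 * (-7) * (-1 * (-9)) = -10773 / 17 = -633.71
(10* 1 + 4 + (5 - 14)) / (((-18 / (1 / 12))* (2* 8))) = -5 / 3456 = -0.00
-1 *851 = -851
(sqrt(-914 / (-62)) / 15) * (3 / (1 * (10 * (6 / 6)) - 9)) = sqrt(14167) / 155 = 0.77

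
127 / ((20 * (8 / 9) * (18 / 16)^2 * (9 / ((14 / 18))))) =1778 / 3645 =0.49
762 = 762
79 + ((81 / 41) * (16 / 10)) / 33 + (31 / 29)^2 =152168656 / 1896455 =80.24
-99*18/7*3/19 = -40.20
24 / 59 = 0.41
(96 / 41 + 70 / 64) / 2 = 1.72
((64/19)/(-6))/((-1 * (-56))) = -4/399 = -0.01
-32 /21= -1.52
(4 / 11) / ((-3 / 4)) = -16 / 33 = -0.48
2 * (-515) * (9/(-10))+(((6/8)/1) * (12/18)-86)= 1683/2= 841.50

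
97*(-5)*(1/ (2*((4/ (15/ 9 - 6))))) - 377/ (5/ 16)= -113243/ 120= -943.69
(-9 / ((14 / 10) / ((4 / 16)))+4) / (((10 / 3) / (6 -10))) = -201 / 70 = -2.87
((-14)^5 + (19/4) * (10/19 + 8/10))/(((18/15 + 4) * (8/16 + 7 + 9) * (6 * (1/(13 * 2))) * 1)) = -5378177/198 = -27162.51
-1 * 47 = -47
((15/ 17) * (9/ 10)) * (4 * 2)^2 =864/ 17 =50.82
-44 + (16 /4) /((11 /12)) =-436 /11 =-39.64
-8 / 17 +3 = 43 / 17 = 2.53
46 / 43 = 1.07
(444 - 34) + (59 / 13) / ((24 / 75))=44115 / 104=424.18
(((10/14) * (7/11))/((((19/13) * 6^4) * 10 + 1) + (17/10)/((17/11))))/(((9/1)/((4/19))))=2600/4632287913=0.00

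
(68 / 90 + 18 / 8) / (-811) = -541 / 145980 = -0.00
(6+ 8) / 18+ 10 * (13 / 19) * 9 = 62.36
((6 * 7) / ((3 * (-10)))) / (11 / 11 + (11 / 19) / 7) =-931 / 720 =-1.29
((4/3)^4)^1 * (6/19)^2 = 1024/3249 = 0.32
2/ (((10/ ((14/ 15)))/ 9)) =42/ 25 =1.68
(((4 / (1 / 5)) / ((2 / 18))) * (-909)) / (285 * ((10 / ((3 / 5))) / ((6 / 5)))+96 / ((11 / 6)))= -5399460 / 132353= -40.80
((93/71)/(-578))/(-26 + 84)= -93/2380204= -0.00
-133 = -133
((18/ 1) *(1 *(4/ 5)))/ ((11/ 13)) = 17.02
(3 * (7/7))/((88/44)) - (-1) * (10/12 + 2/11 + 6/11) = 101/33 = 3.06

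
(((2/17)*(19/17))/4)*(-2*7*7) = -931/289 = -3.22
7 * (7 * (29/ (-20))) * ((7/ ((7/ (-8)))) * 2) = 5684/ 5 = 1136.80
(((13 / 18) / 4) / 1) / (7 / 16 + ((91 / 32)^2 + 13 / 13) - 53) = -1664 / 400671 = -0.00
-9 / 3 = -3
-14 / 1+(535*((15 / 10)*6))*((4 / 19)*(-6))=-115826 / 19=-6096.11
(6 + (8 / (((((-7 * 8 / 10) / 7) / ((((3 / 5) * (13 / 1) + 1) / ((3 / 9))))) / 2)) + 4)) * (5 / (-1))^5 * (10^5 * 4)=647500000000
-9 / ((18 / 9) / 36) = -162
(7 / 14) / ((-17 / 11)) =-11 / 34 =-0.32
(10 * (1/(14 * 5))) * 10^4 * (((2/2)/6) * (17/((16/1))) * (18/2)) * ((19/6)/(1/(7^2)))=1413125/4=353281.25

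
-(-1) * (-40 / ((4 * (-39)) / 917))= 9170 / 39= 235.13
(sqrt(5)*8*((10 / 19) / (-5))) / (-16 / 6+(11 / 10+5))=-480*sqrt(5) / 1957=-0.55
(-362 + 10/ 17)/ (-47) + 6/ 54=56095/ 7191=7.80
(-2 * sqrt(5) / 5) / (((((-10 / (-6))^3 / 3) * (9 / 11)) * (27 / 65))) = -286 * sqrt(5) / 375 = -1.71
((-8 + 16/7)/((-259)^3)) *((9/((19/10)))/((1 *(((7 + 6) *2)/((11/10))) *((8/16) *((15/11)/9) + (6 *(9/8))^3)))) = 4181760/19516704376633009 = 0.00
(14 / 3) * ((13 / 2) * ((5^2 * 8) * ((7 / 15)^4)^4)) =0.03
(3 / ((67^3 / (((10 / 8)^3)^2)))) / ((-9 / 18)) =-46875 / 615962624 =-0.00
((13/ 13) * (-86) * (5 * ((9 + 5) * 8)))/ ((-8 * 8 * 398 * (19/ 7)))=10535/ 15124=0.70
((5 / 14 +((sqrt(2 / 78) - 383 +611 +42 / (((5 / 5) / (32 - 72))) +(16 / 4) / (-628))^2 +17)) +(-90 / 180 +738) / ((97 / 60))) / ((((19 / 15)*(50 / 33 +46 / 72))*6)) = 454236687969549045 / 3526265949661 - 150456900*sqrt(39) / 33078487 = 128786.80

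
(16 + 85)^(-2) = 1 / 10201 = 0.00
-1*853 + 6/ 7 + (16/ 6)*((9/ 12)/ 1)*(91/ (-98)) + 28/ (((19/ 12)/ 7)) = -13874/ 19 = -730.21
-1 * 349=-349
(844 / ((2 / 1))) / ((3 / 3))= 422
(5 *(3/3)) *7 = 35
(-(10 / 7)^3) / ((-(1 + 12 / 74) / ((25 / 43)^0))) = 37000 / 14749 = 2.51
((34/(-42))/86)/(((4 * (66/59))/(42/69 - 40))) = 151453/1827672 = 0.08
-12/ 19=-0.63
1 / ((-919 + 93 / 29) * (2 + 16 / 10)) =-145 / 478044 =-0.00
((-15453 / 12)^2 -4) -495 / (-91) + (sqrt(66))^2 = 2414583083 / 1456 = 1658367.50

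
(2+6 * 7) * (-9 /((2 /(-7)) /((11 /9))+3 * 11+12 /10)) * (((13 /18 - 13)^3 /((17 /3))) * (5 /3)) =13444706275 /2118474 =6346.41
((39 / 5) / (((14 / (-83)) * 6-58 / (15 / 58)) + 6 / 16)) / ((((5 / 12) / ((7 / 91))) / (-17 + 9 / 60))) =6041736 / 56001025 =0.11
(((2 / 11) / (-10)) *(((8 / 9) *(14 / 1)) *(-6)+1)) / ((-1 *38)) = -221 / 6270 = -0.04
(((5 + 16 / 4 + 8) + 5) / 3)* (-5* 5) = -550 / 3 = -183.33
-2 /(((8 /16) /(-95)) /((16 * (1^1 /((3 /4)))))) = 8106.67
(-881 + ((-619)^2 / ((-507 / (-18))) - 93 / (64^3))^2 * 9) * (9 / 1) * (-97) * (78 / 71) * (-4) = 8560964501501518524008003355 / 1339918127202304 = 6389169851277.76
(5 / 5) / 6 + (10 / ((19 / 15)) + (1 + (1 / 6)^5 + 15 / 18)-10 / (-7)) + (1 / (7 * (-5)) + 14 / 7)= 9821183 / 738720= 13.29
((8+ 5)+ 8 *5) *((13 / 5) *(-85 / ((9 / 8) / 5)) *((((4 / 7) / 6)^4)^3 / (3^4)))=-1919057920 / 5362398255800861289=-0.00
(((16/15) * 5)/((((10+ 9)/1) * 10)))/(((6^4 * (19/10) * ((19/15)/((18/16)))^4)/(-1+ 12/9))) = 455625/192699928576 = 0.00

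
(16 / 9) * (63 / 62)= 56 / 31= 1.81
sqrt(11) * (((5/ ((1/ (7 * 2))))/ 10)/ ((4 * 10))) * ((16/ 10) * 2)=14 * sqrt(11)/ 25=1.86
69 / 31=2.23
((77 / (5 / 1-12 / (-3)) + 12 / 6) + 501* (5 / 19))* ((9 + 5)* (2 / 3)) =681800 / 513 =1329.04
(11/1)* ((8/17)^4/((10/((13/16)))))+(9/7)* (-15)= -56248547/2923235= -19.24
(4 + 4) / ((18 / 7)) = 28 / 9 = 3.11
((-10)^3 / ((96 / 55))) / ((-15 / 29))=39875 / 36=1107.64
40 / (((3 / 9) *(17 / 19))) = 2280 / 17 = 134.12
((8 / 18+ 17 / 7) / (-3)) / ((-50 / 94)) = 8507 / 4725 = 1.80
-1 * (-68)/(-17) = -4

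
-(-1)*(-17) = -17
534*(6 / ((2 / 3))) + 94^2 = 13642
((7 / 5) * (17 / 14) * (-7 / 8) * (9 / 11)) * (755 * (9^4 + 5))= -530930043 / 88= -6033295.94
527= 527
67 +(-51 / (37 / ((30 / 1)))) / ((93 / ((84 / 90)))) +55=139458 / 1147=121.59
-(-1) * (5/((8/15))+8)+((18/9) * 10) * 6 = 1099/8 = 137.38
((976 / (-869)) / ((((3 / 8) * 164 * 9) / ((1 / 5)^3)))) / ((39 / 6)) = -3904 / 1563222375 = -0.00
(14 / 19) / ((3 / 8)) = 1.96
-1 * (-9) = 9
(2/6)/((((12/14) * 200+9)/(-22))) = -154/3789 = -0.04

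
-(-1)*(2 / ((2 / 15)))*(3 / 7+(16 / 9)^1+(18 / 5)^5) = 119477159 / 13125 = 9103.02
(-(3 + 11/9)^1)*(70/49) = -380/63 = -6.03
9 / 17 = 0.53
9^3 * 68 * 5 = 247860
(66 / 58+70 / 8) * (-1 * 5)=-5735 / 116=-49.44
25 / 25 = 1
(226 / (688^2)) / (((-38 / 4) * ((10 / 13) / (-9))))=13221 / 22483840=0.00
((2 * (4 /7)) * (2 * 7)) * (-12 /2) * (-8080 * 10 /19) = 7756800 /19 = 408252.63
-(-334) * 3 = 1002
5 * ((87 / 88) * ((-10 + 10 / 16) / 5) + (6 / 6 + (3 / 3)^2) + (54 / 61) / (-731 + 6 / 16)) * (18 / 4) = 327780063 / 100403072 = 3.26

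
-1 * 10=-10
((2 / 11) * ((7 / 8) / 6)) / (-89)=-7 / 23496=-0.00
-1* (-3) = 3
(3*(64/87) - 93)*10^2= -263300/29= -9079.31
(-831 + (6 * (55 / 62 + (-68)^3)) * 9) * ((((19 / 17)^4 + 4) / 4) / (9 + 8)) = -211466352345 / 152303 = -1388458.22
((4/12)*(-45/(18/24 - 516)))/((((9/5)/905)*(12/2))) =45250/18549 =2.44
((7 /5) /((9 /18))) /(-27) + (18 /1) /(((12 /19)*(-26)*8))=-13519 /56160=-0.24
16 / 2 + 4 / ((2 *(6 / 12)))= 12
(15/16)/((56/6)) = 45/448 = 0.10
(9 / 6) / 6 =1 / 4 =0.25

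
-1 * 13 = -13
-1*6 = -6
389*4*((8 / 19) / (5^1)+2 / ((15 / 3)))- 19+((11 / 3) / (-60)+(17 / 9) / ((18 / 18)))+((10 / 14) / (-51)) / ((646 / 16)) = 5093925761 / 6918660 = 736.26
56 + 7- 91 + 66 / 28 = -359 / 14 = -25.64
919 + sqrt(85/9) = sqrt(85)/3 + 919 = 922.07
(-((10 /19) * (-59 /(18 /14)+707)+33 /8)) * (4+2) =-481643 /228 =-2112.47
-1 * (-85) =85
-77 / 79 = -0.97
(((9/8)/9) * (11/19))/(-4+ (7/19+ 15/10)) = -11/324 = -0.03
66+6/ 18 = 199/ 3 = 66.33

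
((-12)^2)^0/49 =1/49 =0.02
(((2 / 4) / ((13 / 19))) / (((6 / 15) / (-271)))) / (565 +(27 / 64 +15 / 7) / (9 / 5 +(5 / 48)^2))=-751893023 / 860205580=-0.87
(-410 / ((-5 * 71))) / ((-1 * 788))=-41 / 27974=-0.00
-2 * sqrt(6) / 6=-sqrt(6) / 3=-0.82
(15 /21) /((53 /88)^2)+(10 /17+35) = 12554355 /334271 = 37.56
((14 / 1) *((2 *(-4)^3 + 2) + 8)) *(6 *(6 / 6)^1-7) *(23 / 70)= 2714 / 5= 542.80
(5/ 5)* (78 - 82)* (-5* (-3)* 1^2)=-60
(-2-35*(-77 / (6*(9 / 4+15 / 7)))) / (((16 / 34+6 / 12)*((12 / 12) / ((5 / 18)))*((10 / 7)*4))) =5.02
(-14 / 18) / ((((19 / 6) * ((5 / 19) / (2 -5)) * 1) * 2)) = 7 / 5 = 1.40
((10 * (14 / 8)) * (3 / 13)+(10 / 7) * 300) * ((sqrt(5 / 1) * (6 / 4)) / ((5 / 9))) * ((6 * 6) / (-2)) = -3826521 * sqrt(5) / 182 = -47012.97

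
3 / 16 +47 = 47.19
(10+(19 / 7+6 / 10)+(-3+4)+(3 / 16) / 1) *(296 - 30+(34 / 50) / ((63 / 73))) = 1137457037 / 294000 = 3868.90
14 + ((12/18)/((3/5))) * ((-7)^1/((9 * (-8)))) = 4571/324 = 14.11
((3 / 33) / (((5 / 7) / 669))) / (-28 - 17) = -1561 / 825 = -1.89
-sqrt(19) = -4.36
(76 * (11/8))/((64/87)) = 18183/128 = 142.05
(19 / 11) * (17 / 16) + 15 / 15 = 499 / 176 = 2.84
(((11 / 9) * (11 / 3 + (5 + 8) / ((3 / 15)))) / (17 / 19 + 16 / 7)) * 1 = 26.39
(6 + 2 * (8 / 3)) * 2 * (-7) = -476 / 3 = -158.67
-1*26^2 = -676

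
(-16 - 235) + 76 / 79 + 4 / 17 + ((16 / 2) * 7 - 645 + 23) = -1095623 / 1343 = -815.80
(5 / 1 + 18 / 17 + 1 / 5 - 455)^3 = -55493810110207 / 614125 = -90362401.97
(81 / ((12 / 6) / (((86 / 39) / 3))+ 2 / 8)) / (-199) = -13932 / 101689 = -0.14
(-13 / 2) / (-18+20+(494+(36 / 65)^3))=-3570125 / 272521312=-0.01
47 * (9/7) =423/7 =60.43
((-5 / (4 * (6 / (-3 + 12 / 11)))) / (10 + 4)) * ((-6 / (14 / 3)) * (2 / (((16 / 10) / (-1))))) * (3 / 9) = 75 / 4928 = 0.02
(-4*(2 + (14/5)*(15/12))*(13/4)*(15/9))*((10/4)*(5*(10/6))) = -89375/36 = -2482.64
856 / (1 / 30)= 25680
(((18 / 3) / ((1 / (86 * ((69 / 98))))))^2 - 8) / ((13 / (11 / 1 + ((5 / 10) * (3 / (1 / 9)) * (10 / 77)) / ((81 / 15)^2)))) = 7286614556024 / 64891827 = 112288.63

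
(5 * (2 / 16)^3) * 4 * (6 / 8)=15 / 512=0.03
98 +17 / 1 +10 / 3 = 355 / 3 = 118.33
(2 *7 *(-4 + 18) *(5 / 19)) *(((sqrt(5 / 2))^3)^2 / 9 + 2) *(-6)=-65905 / 57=-1156.23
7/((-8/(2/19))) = -7/76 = -0.09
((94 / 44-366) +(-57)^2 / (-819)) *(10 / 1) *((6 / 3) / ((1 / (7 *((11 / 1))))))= -7363970 / 13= -566459.23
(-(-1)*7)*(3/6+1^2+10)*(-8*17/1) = -10948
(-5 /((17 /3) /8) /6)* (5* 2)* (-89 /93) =11.26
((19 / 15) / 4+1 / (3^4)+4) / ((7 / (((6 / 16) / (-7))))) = -7013 / 211680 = -0.03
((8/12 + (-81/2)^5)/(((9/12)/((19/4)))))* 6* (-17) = 3378694063897/48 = 70389459664.52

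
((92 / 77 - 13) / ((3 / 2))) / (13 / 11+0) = -606 / 91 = -6.66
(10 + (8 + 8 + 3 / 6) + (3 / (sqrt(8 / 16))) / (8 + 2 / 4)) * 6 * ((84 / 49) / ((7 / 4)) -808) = -6287496 / 49 -1423584 * sqrt(2) / 833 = -130733.11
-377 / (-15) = 377 / 15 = 25.13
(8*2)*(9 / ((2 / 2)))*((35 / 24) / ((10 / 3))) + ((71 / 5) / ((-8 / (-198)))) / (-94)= 111411 / 1880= 59.26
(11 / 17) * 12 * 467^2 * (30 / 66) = 13085340 / 17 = 769725.88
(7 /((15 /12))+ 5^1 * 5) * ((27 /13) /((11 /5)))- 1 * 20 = 1271 /143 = 8.89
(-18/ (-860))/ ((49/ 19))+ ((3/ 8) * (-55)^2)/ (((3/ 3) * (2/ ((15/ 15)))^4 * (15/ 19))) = 89.81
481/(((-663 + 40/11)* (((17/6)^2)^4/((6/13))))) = -4101622272/50595168719573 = -0.00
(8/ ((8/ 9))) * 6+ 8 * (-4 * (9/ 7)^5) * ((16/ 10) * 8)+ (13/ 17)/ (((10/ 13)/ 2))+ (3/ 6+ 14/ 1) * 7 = -3661726157/ 2857190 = -1281.58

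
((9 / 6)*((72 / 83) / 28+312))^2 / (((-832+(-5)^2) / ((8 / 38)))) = -98598192300 / 1725274271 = -57.15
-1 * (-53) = 53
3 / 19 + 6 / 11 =147 / 209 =0.70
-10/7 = -1.43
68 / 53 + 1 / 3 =257 / 159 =1.62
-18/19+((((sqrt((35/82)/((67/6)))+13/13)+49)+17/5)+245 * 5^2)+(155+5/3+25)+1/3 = sqrt(288435)/2747+604148/95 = 6359.65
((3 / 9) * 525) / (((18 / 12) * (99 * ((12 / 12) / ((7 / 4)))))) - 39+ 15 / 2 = -8743 / 297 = -29.44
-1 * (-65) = 65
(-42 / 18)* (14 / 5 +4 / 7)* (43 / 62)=-5.46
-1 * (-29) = 29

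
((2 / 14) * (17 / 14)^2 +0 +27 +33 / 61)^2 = 770.15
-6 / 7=-0.86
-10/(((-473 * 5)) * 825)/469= 2/183015525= 0.00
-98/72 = -1.36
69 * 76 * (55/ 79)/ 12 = 24035/ 79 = 304.24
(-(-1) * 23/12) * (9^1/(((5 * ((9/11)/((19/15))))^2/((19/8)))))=19088597/4860000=3.93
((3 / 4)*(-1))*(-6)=9 / 2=4.50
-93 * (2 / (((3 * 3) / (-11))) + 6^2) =-9362 / 3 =-3120.67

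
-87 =-87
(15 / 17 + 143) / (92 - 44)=1223 / 408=3.00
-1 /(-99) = 1 /99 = 0.01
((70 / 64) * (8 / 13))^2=1225 / 2704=0.45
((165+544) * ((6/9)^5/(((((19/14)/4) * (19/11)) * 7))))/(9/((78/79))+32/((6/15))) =51910144/203254191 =0.26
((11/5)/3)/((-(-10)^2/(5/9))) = -11/2700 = -0.00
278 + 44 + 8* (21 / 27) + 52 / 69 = 68098 / 207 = 328.98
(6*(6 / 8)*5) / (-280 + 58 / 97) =-1455 / 18068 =-0.08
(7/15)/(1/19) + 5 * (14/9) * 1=749/45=16.64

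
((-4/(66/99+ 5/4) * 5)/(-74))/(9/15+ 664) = 600/2827873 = 0.00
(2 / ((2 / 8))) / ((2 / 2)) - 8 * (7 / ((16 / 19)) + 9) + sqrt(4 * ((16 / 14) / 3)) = -129.27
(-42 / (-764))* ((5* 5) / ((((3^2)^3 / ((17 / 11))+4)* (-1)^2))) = 8925 / 3089234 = 0.00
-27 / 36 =-0.75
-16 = -16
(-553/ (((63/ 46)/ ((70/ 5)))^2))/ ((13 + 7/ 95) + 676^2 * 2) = -222328120/ 3516480621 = -0.06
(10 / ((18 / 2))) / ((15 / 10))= 20 / 27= 0.74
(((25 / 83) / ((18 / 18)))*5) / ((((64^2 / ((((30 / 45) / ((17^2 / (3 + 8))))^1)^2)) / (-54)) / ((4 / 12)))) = -15125 / 3549308416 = -0.00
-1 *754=-754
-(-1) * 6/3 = 2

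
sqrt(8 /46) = 2* sqrt(23) /23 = 0.42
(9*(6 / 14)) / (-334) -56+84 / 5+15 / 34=-3852418 / 99365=-38.77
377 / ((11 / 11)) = 377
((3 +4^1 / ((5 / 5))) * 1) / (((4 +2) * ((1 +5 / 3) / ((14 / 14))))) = 7 / 16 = 0.44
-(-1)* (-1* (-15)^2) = -225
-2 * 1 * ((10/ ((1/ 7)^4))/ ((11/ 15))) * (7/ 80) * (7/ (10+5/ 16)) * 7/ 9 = -3294172/ 1089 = -3024.95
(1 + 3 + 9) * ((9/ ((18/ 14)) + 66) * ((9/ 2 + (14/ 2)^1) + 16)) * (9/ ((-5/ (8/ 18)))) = -20878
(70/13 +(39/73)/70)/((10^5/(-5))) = -358207/1328600000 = -0.00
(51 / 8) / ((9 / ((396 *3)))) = 1683 / 2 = 841.50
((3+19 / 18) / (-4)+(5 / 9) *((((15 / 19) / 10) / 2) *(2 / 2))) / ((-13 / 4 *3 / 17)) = 23069 / 13338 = 1.73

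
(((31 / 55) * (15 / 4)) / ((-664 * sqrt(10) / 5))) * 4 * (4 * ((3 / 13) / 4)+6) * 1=-7533 * sqrt(10) / 189904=-0.13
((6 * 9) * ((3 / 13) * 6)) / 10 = 486 / 65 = 7.48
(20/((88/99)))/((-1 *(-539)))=45/1078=0.04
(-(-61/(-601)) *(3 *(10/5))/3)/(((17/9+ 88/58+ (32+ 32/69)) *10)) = -366183/647057635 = -0.00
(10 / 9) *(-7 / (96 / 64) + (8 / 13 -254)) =-100640 / 351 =-286.72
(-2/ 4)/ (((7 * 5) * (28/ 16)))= -2/ 245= -0.01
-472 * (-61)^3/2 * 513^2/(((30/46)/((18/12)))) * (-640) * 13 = -269766116853951744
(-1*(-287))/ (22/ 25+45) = 7175/ 1147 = 6.26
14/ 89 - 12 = -1054/ 89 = -11.84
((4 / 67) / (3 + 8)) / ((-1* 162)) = -2 / 59697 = -0.00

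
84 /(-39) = -2.15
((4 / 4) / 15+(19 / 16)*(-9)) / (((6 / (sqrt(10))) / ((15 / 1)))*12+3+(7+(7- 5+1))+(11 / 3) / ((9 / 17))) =-154278225 / 287764384+1858221*sqrt(10) / 143882192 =-0.50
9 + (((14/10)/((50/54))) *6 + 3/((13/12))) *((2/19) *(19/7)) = 140859/11375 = 12.38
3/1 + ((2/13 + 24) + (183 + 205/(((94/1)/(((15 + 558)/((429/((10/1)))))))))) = 1608219/6721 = 239.28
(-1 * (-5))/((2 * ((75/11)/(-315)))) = -115.50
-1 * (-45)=45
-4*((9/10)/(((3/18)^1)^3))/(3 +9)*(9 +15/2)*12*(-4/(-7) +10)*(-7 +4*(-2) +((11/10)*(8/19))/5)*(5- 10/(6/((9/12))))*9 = 226903025844/3325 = 68241511.53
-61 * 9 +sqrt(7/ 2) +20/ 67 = -546.83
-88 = -88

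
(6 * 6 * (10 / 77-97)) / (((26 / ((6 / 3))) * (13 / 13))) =-268.26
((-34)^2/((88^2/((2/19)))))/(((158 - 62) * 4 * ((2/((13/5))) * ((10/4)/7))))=0.00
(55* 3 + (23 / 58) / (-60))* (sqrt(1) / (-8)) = -574177 / 27840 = -20.62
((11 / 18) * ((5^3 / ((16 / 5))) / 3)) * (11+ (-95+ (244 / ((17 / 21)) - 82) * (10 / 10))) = 7913125 / 7344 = 1077.50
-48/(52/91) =-84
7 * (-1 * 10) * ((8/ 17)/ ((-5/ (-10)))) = -1120/ 17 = -65.88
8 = 8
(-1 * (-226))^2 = 51076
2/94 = 1/47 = 0.02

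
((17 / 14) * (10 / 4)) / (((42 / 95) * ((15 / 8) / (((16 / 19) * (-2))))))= -2720 / 441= -6.17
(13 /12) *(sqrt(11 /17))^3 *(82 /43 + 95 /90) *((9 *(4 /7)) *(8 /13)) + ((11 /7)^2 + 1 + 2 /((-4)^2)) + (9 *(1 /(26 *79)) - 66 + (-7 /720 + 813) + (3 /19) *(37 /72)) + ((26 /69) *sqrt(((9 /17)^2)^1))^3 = 755.96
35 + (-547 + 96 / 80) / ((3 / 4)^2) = -42089 / 45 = -935.31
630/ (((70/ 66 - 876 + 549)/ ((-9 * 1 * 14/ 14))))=17.40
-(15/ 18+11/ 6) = -8/ 3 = -2.67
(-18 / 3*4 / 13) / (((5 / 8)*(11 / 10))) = -384 / 143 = -2.69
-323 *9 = -2907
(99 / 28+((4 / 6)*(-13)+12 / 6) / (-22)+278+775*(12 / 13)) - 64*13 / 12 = 11145815 / 12012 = 927.89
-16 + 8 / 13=-200 / 13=-15.38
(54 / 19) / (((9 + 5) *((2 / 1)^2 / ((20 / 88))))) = 135 / 11704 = 0.01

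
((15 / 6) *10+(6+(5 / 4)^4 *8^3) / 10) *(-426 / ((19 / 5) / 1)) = -320778 / 19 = -16883.05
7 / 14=1 / 2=0.50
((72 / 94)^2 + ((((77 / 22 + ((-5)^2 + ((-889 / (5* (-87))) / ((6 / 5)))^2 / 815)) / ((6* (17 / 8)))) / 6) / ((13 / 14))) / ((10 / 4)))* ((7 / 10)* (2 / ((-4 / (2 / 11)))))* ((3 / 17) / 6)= -3189629643773671 / 2280766016182475250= -0.00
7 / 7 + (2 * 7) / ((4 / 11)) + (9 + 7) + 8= 127 / 2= 63.50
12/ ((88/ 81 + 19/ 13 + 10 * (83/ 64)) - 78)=-404352/ 2105437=-0.19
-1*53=-53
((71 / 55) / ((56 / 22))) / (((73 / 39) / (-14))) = -2769 / 730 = -3.79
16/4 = 4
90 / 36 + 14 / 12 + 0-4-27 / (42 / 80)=-1087 / 21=-51.76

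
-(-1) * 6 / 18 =1 / 3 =0.33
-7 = -7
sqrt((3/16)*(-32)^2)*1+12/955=12/955+8*sqrt(3)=13.87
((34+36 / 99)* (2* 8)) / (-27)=-224 / 11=-20.36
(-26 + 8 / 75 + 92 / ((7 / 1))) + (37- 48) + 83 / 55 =-128444 / 5775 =-22.24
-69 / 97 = -0.71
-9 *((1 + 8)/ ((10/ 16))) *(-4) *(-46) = -119232/ 5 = -23846.40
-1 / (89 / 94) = -94 / 89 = -1.06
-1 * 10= -10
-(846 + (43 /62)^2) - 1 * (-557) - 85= -1439505 /3844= -374.48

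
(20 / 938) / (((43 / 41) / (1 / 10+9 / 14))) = 2132 / 141169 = 0.02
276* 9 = 2484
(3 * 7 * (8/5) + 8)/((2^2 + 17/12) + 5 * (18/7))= 17472/7675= 2.28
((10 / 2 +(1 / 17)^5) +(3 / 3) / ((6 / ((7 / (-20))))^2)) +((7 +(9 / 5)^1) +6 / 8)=297558026033 / 20445940800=14.55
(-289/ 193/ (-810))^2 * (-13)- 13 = -317708981473/ 24439068900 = -13.00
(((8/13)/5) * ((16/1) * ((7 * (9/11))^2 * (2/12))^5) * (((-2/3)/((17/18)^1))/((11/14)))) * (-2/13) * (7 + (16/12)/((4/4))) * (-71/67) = -644622689797860150720/54919928787582001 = -11737.50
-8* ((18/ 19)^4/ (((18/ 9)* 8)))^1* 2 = -104976/ 130321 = -0.81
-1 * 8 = -8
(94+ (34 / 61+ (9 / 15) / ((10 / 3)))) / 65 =288949 / 198250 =1.46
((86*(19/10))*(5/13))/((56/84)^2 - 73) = -7353/8489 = -0.87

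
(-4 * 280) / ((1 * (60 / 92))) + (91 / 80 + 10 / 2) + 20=-405887 / 240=-1691.20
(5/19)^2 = 25/361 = 0.07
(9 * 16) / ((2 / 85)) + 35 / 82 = 501875 / 82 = 6120.43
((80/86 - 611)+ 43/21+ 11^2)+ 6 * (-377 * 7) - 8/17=-250551235/15351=-16321.49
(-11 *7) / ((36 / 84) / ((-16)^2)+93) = -137984 / 166659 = -0.83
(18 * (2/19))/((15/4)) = 48/95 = 0.51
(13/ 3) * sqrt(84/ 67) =26 * sqrt(1407)/ 201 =4.85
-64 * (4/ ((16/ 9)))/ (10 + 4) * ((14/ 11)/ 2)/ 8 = -9/ 11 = -0.82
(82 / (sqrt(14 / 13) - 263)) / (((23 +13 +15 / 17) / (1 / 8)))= -2383043 / 2255150964 - 697 * sqrt(182) / 2255150964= -0.00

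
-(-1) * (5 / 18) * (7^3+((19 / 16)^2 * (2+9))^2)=191238445 / 1179648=162.11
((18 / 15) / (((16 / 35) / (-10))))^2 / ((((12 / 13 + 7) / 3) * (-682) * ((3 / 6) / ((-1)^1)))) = 429975 / 561968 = 0.77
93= 93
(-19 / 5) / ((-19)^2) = -1 / 95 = -0.01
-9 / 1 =-9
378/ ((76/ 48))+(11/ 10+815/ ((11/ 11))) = 200419/ 190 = 1054.84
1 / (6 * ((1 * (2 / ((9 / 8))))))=3 / 32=0.09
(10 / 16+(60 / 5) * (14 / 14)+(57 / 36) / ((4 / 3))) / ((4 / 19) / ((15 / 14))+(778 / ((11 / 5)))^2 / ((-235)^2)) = 16835197665 / 2999585984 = 5.61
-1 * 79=-79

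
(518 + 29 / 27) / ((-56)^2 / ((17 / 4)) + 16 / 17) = 47651 / 67824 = 0.70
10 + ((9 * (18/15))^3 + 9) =159839/125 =1278.71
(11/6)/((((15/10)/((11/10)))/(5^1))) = 6.72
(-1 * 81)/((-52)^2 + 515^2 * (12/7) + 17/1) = -189/1067249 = -0.00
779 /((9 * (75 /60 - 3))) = -3116 /63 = -49.46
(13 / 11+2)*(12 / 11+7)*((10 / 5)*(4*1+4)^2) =398720 / 121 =3295.21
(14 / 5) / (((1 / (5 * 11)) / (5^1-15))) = -1540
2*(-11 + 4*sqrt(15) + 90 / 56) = 12.20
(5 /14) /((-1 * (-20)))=1 /56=0.02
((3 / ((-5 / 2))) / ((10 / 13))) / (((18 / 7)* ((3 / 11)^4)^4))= -4181425417585066651 / 6457008150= -647579392.88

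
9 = 9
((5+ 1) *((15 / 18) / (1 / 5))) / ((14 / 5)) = 125 / 14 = 8.93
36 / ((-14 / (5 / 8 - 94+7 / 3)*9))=2185 / 84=26.01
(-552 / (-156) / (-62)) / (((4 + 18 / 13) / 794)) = -9131 / 1085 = -8.42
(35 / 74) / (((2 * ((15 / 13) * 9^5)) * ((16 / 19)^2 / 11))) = 361361 / 6711745536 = 0.00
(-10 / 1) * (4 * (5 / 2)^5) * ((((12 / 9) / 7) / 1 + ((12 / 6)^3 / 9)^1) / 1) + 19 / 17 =-4514428 / 1071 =-4215.15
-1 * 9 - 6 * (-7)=33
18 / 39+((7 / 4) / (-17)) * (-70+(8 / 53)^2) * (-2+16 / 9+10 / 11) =6518684 / 1205061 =5.41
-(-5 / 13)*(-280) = -1400 / 13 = -107.69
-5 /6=-0.83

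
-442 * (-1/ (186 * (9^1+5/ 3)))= 221/ 992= 0.22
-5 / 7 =-0.71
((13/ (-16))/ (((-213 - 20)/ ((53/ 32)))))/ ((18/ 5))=3445/ 2147328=0.00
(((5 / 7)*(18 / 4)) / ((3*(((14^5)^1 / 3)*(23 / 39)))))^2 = 3080025 / 29991079646531584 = 0.00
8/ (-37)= -8/ 37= -0.22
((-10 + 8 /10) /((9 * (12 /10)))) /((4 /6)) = -23 /18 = -1.28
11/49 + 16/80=104/245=0.42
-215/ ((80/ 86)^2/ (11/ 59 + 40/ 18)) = -598.45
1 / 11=0.09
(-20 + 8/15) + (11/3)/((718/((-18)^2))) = -95918/5385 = -17.81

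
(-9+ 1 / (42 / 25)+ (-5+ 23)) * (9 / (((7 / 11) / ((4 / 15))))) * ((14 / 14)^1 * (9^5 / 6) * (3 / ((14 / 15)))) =785292651 / 686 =1144741.47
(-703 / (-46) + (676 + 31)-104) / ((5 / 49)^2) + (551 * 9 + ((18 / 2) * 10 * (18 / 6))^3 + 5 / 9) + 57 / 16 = 1635079998727 / 82800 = 19747342.98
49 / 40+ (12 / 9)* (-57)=-2991 / 40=-74.78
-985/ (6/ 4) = -1970/ 3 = -656.67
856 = 856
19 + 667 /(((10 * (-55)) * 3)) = 30683 /1650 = 18.60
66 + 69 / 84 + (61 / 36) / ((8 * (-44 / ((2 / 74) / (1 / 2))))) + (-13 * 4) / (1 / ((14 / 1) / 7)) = -61011355 / 1641024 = -37.18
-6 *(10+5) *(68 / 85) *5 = -360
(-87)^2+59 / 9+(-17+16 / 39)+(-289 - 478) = 794660 / 117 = 6791.97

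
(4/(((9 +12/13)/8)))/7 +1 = 1319/903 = 1.46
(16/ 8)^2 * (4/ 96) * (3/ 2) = 1/ 4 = 0.25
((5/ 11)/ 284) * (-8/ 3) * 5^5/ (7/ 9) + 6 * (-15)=-585780/ 5467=-107.15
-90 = -90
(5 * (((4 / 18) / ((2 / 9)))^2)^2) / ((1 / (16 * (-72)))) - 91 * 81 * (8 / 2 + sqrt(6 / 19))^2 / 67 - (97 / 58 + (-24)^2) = -600466285 / 73834 - 58968 * sqrt(114) / 1273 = -8627.24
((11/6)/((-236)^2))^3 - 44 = -1642020010901764813/37318636611403776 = -44.00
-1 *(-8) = 8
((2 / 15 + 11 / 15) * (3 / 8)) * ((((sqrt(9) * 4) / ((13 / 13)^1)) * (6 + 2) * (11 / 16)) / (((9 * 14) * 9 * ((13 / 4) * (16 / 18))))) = 11 / 1680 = 0.01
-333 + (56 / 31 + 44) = -8903 / 31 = -287.19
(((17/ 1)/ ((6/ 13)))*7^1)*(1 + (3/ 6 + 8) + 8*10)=276913/ 12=23076.08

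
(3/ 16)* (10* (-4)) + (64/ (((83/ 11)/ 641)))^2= 407278292057/ 13778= 29560044.42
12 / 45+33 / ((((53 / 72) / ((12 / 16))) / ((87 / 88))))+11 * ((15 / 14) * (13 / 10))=543463 / 11130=48.83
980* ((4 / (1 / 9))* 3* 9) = 952560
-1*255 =-255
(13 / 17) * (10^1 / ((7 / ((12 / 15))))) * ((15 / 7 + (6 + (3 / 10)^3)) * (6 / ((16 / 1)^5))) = 2230371 / 54591488000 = 0.00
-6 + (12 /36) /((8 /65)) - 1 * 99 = -2455 /24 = -102.29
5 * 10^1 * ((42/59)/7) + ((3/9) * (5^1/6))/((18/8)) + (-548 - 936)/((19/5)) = -34987270/90801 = -385.32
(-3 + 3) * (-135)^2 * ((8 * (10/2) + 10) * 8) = 0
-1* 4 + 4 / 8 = -7 / 2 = -3.50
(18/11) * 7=126/11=11.45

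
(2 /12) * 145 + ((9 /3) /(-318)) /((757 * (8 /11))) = 46540327 /1925808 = 24.17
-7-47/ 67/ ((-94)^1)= -937/ 134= -6.99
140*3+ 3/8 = 3363/8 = 420.38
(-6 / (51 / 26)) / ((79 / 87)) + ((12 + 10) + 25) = 43.63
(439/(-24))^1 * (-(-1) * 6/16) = -439/64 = -6.86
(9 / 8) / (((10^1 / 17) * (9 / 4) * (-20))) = -17 / 400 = -0.04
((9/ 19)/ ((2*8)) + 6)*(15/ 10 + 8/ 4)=12831/ 608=21.10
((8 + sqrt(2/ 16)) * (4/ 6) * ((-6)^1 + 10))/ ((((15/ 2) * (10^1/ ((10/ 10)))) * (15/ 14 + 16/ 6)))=28 * sqrt(2)/ 11775 + 896/ 11775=0.08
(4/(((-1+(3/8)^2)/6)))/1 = -1536/55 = -27.93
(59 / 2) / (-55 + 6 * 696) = 59 / 8242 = 0.01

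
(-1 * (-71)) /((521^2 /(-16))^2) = 18176 /73680216481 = 0.00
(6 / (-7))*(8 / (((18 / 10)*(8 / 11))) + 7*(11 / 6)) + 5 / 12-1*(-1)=-415 / 28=-14.82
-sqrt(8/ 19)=-2* sqrt(38)/ 19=-0.65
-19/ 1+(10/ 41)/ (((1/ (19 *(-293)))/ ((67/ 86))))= -1898442/ 1763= -1076.82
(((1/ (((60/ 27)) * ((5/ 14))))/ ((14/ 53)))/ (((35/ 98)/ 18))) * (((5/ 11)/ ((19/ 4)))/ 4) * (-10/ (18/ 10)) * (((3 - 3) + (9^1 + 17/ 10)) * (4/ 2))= -714546/ 1045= -683.78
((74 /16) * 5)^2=534.77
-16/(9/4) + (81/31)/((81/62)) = -46/9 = -5.11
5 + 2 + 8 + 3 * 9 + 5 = 47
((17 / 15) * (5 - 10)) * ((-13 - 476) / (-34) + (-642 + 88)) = 18347 / 6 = 3057.83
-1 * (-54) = 54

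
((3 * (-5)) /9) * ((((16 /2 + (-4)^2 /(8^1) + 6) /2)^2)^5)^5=-7136238463529799405291429847247475681913733120 /3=-2378746154509933135097143000000000000000000000.00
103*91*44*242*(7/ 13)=53740456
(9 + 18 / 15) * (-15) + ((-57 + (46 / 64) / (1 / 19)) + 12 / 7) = -43597 / 224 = -194.63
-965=-965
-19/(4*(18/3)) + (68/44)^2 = 4637/2904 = 1.60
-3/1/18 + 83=497/6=82.83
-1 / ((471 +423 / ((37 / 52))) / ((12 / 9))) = -148 / 118269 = -0.00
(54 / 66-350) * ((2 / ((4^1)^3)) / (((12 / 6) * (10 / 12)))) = -11523 / 1760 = -6.55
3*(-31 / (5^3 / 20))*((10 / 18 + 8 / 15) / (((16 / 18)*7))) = -651 / 250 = -2.60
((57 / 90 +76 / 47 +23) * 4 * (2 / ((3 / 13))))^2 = 3427519038736 / 4473225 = 766229.97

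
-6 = -6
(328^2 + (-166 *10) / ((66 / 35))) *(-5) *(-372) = 2183157640 / 11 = 198468876.36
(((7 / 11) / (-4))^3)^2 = 117649 / 7256313856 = 0.00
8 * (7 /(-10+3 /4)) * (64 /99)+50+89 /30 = 1796809 /36630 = 49.05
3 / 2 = 1.50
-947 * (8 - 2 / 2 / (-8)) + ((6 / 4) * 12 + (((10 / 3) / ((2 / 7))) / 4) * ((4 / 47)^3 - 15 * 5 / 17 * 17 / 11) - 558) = -226243245595 / 27409272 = -8254.26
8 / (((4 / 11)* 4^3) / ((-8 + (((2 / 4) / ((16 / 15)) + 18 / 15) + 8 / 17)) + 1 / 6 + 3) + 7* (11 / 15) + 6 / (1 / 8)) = 29017560 / 161390561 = 0.18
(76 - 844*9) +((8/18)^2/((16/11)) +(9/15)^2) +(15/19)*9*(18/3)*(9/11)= -3167679914/423225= -7484.62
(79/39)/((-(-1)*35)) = 79/1365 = 0.06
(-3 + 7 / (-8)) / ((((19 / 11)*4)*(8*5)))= -341 / 24320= -0.01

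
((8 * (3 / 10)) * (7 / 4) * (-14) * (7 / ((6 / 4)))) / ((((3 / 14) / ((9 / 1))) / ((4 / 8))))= -28812 / 5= -5762.40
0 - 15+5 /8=-115 /8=-14.38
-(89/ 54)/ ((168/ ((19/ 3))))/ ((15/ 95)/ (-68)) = 546193/ 20412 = 26.76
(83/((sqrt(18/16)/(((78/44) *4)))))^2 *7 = 260789984/121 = 2155289.12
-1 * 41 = -41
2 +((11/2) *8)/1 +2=48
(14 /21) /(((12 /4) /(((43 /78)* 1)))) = 43 /351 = 0.12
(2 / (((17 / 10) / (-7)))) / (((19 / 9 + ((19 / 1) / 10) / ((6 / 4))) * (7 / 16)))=-1800 / 323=-5.57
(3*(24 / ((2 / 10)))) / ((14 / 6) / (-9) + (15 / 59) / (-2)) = -1146960 / 1231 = -931.73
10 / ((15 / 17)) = 34 / 3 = 11.33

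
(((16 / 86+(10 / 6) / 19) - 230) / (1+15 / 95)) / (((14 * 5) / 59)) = -4745783 / 28380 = -167.22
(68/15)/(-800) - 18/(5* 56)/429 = -17467/3003000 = -0.01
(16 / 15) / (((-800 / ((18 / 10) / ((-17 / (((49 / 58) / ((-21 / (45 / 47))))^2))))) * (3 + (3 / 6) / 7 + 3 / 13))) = 120393 / 1898082587300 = 0.00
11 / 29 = 0.38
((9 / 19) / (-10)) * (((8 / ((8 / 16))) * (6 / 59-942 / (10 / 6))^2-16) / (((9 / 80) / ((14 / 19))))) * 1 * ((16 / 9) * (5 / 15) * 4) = -3187195185348608 / 848232675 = -3757453.91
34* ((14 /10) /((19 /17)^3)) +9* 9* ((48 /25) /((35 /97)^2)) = 258079180678 /210056875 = 1228.62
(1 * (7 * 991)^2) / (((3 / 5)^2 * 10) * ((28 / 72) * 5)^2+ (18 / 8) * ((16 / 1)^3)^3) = 0.00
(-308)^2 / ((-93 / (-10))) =10200.43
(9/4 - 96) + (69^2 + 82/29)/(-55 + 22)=-911479/3828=-238.11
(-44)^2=1936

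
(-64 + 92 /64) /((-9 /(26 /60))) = 13013 /4320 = 3.01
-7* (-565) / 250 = 791 / 50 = 15.82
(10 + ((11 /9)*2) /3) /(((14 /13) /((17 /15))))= 11.38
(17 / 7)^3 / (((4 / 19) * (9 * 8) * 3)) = 93347 / 296352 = 0.31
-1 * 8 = -8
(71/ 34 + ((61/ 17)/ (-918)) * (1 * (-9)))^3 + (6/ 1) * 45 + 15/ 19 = 3471624057734/ 12382572897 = 280.36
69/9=23/3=7.67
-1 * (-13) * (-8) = -104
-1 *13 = -13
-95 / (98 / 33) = -3135 / 98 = -31.99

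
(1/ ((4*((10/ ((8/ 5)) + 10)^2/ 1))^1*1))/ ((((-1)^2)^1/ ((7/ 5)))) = 28/ 21125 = 0.00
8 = 8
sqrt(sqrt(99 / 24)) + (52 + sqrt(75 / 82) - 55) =-3 + 5 *sqrt(246) / 82 + 66^(1 / 4) / 2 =-0.62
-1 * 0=0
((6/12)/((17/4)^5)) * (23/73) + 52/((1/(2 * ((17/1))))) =183252435624/103649561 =1768.00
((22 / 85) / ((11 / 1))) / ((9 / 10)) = 4 / 153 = 0.03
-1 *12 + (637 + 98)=723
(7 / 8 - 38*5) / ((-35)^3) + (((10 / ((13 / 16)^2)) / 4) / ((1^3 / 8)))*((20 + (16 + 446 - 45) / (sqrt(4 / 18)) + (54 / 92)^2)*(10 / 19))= 189004899610547 / 582626317000 + 32025600*sqrt(2) / 3211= 14429.37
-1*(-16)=16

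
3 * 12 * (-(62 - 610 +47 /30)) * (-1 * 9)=-885222 /5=-177044.40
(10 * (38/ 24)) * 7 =665/ 6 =110.83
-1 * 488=-488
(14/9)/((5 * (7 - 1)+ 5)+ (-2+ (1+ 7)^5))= 14/295209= 0.00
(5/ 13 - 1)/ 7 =-8/ 91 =-0.09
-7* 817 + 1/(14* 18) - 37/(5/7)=-7271203/1260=-5770.80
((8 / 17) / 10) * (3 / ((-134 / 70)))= -84 / 1139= -0.07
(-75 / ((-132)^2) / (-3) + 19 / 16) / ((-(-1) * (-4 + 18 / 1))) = 5179 / 60984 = 0.08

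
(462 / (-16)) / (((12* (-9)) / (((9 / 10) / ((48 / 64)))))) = 77 / 240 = 0.32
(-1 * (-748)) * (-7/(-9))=5236/9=581.78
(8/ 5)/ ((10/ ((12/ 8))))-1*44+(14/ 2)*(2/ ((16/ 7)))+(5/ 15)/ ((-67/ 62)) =-1525327/ 40200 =-37.94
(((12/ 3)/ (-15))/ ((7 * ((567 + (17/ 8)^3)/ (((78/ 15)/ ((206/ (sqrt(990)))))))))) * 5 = -2048 * sqrt(110)/ 81865945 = -0.00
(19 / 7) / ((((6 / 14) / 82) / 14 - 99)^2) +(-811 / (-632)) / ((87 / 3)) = 516508488548827 / 11600108360926488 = 0.04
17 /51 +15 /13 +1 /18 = 361 /234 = 1.54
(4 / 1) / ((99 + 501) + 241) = 0.00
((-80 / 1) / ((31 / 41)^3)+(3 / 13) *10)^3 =-354656013076509940531000 / 58087849886994187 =-6105511.11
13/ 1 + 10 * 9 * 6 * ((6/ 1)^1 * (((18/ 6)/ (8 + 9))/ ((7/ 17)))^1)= 1401.57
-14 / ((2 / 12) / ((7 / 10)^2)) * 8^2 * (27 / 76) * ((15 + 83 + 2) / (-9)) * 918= 181367424 / 19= 9545653.89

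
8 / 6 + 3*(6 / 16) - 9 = -157 / 24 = -6.54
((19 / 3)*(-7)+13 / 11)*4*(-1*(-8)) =-45568 / 33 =-1380.85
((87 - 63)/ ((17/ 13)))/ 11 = 312/ 187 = 1.67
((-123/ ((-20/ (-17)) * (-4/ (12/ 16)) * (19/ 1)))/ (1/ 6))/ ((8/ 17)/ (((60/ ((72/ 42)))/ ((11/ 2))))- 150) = -2239461/ 54237248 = -0.04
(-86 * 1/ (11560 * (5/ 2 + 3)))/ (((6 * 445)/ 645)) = -1849/ 5658620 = -0.00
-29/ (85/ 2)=-58/ 85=-0.68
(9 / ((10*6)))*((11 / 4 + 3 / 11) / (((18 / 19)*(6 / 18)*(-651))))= -361 / 163680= -0.00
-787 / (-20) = 787 / 20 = 39.35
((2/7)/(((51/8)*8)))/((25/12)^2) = 96/74375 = 0.00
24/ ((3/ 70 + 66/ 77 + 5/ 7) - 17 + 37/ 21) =-5040/ 2861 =-1.76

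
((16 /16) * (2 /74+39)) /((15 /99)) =47652 /185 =257.58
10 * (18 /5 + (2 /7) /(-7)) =35.59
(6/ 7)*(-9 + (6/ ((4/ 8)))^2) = 810/ 7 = 115.71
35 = 35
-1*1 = -1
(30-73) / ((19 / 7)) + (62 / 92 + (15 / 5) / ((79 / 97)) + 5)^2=17995467719 / 250913164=71.72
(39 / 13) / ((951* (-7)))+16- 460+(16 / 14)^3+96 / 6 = -426.51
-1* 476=-476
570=570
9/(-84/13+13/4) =-468/167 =-2.80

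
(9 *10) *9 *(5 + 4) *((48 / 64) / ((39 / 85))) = 309825 / 26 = 11916.35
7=7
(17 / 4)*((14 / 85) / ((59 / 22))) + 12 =3617 / 295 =12.26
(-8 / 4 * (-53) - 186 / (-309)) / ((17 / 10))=109800 / 1751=62.71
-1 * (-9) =9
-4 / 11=-0.36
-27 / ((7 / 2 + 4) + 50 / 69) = -3726 / 1135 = -3.28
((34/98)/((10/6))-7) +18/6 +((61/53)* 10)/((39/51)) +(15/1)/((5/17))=62.26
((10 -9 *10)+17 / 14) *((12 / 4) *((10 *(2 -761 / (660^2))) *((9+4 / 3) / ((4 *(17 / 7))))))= -29762920727 / 5924160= -5023.99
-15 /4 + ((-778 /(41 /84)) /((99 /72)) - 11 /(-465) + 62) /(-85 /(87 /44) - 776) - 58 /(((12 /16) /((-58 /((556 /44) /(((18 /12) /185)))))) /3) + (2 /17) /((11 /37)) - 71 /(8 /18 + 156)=6.17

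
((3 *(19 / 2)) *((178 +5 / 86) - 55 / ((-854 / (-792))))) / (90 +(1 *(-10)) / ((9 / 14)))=2393437923 / 49207480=48.64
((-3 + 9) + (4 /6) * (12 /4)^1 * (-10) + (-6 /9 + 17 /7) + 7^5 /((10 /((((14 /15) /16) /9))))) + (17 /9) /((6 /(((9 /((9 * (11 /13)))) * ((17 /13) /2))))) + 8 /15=-157469 /277200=-0.57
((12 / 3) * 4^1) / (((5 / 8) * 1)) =128 / 5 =25.60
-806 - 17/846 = -681893/846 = -806.02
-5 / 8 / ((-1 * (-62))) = -5 / 496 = -0.01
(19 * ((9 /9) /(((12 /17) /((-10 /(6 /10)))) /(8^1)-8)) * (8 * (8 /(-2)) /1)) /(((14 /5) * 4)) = 646000 /95263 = 6.78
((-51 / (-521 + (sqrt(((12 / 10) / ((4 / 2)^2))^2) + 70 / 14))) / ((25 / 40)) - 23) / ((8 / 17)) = -667505 / 13752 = -48.54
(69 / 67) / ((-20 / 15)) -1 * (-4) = 865 / 268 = 3.23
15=15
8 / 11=0.73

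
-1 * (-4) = 4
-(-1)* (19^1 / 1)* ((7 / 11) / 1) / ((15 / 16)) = 2128 / 165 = 12.90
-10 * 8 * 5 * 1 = -400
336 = 336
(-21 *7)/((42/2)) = -7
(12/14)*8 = 48/7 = 6.86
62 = 62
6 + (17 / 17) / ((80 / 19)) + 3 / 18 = 1537 / 240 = 6.40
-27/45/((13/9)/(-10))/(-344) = -0.01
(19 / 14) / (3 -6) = -19 / 42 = -0.45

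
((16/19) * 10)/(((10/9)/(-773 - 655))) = -205632/19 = -10822.74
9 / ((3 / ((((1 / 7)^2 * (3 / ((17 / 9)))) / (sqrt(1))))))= 81 / 833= 0.10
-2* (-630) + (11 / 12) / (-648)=9797749 / 7776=1260.00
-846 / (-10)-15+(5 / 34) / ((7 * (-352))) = 29154023 / 418880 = 69.60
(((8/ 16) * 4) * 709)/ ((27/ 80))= 113440/ 27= 4201.48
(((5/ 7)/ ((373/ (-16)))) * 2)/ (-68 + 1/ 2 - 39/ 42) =160/ 178667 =0.00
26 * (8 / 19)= 208 / 19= 10.95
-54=-54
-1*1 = -1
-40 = -40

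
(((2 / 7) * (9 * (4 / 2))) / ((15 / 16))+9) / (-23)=-507 / 805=-0.63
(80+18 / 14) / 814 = 569 / 5698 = 0.10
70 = 70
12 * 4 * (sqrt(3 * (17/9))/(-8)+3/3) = 48 - 2 * sqrt(51) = 33.72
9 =9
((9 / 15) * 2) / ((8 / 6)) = 9 / 10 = 0.90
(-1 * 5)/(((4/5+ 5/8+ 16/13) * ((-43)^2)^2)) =-2600/4721364181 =-0.00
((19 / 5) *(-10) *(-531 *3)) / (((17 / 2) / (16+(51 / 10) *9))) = 37470546 / 85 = 440829.95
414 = 414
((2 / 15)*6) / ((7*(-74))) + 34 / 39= 43952 / 50505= 0.87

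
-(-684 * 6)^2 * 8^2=-1077940224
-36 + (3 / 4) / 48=-2303 / 64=-35.98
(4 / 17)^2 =16 / 289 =0.06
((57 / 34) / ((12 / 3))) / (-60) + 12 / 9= 10823 / 8160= 1.33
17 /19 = 0.89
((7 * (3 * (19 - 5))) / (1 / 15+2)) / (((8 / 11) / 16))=97020 / 31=3129.68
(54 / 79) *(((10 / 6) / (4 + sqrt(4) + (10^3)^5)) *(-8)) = -360 / 39500000000000237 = -0.00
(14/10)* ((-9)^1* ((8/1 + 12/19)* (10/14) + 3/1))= -10971/95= -115.48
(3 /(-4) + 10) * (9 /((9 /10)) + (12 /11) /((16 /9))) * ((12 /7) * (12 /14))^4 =29022084864 /63412811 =457.67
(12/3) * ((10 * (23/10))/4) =23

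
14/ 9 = 1.56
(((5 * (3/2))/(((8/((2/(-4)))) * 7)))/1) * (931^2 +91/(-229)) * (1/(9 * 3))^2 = -2625505/32976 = -79.62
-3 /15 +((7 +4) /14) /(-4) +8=2129 /280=7.60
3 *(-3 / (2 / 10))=-45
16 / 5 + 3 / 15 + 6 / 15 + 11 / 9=226 / 45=5.02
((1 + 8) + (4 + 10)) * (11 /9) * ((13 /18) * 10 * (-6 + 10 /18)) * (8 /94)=-3223220 /34263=-94.07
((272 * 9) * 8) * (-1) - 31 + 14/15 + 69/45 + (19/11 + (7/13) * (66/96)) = -673030159/34320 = -19610.44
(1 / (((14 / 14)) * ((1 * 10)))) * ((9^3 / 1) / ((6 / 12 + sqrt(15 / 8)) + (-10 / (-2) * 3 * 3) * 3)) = 395118 / 734335 - 729 * sqrt(30) / 734335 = 0.53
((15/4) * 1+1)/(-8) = -0.59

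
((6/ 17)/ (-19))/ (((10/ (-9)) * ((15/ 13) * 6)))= 39/ 16150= 0.00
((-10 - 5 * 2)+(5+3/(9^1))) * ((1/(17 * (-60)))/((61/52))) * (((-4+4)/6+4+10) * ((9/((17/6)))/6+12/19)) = 200200/1004853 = 0.20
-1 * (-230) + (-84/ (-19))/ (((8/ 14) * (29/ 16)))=129082/ 551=234.27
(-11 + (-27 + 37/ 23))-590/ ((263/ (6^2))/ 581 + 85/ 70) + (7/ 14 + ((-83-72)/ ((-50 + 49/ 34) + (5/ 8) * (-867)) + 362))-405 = -53035412180211/ 94785421394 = -559.53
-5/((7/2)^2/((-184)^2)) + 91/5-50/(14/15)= -3394266/245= -13854.15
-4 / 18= -0.22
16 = 16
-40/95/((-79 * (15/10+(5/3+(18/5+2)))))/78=40/5131919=0.00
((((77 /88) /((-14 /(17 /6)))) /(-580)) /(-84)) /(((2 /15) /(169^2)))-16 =-10463393 /623616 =-16.78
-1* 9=-9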